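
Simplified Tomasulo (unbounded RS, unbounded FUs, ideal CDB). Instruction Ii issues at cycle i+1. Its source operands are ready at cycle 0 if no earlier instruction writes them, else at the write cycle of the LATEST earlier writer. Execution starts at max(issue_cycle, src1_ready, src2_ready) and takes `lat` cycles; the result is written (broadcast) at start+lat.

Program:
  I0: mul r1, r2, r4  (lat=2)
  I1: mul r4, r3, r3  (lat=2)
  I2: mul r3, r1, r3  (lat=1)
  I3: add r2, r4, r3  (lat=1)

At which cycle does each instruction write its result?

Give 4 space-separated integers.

I0 mul r1: issue@1 deps=(None,None) exec_start@1 write@3
I1 mul r4: issue@2 deps=(None,None) exec_start@2 write@4
I2 mul r3: issue@3 deps=(0,None) exec_start@3 write@4
I3 add r2: issue@4 deps=(1,2) exec_start@4 write@5

Answer: 3 4 4 5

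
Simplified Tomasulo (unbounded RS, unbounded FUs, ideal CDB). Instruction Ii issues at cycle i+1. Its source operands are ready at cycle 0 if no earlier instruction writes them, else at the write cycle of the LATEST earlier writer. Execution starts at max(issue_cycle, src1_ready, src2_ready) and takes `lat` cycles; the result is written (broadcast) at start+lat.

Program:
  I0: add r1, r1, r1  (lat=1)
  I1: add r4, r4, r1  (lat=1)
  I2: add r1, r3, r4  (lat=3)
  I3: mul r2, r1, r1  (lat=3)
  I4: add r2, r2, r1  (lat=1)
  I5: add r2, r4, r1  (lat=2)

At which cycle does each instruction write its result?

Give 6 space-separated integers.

I0 add r1: issue@1 deps=(None,None) exec_start@1 write@2
I1 add r4: issue@2 deps=(None,0) exec_start@2 write@3
I2 add r1: issue@3 deps=(None,1) exec_start@3 write@6
I3 mul r2: issue@4 deps=(2,2) exec_start@6 write@9
I4 add r2: issue@5 deps=(3,2) exec_start@9 write@10
I5 add r2: issue@6 deps=(1,2) exec_start@6 write@8

Answer: 2 3 6 9 10 8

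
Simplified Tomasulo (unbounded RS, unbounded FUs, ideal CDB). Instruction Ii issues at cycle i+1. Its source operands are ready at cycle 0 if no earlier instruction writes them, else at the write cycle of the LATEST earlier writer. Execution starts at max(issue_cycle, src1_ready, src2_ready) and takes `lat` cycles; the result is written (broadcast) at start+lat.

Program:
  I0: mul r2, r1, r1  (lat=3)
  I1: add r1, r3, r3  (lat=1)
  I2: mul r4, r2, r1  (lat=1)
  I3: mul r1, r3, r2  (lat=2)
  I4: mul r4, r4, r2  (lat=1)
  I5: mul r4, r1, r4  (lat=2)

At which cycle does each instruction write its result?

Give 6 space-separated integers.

I0 mul r2: issue@1 deps=(None,None) exec_start@1 write@4
I1 add r1: issue@2 deps=(None,None) exec_start@2 write@3
I2 mul r4: issue@3 deps=(0,1) exec_start@4 write@5
I3 mul r1: issue@4 deps=(None,0) exec_start@4 write@6
I4 mul r4: issue@5 deps=(2,0) exec_start@5 write@6
I5 mul r4: issue@6 deps=(3,4) exec_start@6 write@8

Answer: 4 3 5 6 6 8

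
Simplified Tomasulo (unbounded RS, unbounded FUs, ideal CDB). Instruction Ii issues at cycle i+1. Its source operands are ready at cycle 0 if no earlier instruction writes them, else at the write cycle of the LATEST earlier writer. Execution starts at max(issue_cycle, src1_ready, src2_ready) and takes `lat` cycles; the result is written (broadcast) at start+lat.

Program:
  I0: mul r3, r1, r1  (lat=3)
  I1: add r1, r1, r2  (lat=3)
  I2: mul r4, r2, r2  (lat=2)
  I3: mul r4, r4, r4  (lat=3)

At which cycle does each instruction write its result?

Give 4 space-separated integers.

I0 mul r3: issue@1 deps=(None,None) exec_start@1 write@4
I1 add r1: issue@2 deps=(None,None) exec_start@2 write@5
I2 mul r4: issue@3 deps=(None,None) exec_start@3 write@5
I3 mul r4: issue@4 deps=(2,2) exec_start@5 write@8

Answer: 4 5 5 8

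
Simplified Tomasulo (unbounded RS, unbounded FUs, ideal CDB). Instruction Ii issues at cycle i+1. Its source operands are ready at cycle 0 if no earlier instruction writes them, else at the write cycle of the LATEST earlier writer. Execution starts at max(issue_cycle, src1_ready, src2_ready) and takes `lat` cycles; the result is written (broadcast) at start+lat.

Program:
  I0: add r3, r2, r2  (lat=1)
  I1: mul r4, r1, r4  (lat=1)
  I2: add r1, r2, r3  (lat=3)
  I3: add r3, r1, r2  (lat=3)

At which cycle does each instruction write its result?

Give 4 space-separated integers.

I0 add r3: issue@1 deps=(None,None) exec_start@1 write@2
I1 mul r4: issue@2 deps=(None,None) exec_start@2 write@3
I2 add r1: issue@3 deps=(None,0) exec_start@3 write@6
I3 add r3: issue@4 deps=(2,None) exec_start@6 write@9

Answer: 2 3 6 9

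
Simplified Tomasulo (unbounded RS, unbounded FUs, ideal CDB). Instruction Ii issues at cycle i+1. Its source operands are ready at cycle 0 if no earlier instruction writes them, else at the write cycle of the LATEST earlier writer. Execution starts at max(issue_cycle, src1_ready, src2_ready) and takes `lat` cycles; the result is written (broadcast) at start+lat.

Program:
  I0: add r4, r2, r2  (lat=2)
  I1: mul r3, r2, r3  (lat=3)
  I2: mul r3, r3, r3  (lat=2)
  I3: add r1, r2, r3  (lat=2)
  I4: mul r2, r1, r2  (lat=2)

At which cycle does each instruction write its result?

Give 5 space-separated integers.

Answer: 3 5 7 9 11

Derivation:
I0 add r4: issue@1 deps=(None,None) exec_start@1 write@3
I1 mul r3: issue@2 deps=(None,None) exec_start@2 write@5
I2 mul r3: issue@3 deps=(1,1) exec_start@5 write@7
I3 add r1: issue@4 deps=(None,2) exec_start@7 write@9
I4 mul r2: issue@5 deps=(3,None) exec_start@9 write@11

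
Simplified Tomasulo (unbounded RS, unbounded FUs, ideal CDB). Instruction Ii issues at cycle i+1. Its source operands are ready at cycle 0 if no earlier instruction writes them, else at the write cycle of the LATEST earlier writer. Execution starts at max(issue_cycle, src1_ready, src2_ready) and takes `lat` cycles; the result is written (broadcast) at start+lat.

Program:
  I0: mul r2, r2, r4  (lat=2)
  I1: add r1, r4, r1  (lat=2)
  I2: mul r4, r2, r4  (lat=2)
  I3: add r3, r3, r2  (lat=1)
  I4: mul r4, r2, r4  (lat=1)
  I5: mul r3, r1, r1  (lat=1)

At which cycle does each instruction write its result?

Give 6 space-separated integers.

I0 mul r2: issue@1 deps=(None,None) exec_start@1 write@3
I1 add r1: issue@2 deps=(None,None) exec_start@2 write@4
I2 mul r4: issue@3 deps=(0,None) exec_start@3 write@5
I3 add r3: issue@4 deps=(None,0) exec_start@4 write@5
I4 mul r4: issue@5 deps=(0,2) exec_start@5 write@6
I5 mul r3: issue@6 deps=(1,1) exec_start@6 write@7

Answer: 3 4 5 5 6 7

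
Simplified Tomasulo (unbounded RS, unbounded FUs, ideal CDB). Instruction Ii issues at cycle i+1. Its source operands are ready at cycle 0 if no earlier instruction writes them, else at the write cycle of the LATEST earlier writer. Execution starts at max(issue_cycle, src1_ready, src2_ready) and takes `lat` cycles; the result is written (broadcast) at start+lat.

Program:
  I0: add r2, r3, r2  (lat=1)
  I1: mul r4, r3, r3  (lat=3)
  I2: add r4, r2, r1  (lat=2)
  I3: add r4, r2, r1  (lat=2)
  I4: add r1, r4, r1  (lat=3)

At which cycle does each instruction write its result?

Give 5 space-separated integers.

Answer: 2 5 5 6 9

Derivation:
I0 add r2: issue@1 deps=(None,None) exec_start@1 write@2
I1 mul r4: issue@2 deps=(None,None) exec_start@2 write@5
I2 add r4: issue@3 deps=(0,None) exec_start@3 write@5
I3 add r4: issue@4 deps=(0,None) exec_start@4 write@6
I4 add r1: issue@5 deps=(3,None) exec_start@6 write@9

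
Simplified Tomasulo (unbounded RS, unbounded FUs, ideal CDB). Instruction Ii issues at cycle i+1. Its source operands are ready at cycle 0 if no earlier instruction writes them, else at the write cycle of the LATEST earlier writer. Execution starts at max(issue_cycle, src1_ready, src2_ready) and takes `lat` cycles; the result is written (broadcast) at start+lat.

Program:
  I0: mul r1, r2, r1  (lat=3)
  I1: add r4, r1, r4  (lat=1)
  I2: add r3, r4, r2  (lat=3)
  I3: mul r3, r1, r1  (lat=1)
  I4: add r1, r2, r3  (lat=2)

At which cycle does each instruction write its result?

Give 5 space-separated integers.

I0 mul r1: issue@1 deps=(None,None) exec_start@1 write@4
I1 add r4: issue@2 deps=(0,None) exec_start@4 write@5
I2 add r3: issue@3 deps=(1,None) exec_start@5 write@8
I3 mul r3: issue@4 deps=(0,0) exec_start@4 write@5
I4 add r1: issue@5 deps=(None,3) exec_start@5 write@7

Answer: 4 5 8 5 7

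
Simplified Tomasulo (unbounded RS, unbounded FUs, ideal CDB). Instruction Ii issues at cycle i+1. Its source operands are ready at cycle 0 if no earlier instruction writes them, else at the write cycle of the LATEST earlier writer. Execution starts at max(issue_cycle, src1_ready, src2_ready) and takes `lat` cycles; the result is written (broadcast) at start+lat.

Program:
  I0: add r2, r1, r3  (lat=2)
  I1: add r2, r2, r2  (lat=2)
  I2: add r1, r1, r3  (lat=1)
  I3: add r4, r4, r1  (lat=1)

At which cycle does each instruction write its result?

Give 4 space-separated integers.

I0 add r2: issue@1 deps=(None,None) exec_start@1 write@3
I1 add r2: issue@2 deps=(0,0) exec_start@3 write@5
I2 add r1: issue@3 deps=(None,None) exec_start@3 write@4
I3 add r4: issue@4 deps=(None,2) exec_start@4 write@5

Answer: 3 5 4 5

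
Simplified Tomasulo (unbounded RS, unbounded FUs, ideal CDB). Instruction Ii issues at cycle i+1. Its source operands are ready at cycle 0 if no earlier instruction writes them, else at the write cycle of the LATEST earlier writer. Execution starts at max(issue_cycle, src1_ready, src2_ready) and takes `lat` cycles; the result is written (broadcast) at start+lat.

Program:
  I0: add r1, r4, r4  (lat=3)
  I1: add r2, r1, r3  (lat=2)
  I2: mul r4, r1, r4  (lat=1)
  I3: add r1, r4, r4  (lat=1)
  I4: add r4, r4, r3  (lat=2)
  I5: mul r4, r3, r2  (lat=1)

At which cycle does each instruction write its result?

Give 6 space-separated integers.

I0 add r1: issue@1 deps=(None,None) exec_start@1 write@4
I1 add r2: issue@2 deps=(0,None) exec_start@4 write@6
I2 mul r4: issue@3 deps=(0,None) exec_start@4 write@5
I3 add r1: issue@4 deps=(2,2) exec_start@5 write@6
I4 add r4: issue@5 deps=(2,None) exec_start@5 write@7
I5 mul r4: issue@6 deps=(None,1) exec_start@6 write@7

Answer: 4 6 5 6 7 7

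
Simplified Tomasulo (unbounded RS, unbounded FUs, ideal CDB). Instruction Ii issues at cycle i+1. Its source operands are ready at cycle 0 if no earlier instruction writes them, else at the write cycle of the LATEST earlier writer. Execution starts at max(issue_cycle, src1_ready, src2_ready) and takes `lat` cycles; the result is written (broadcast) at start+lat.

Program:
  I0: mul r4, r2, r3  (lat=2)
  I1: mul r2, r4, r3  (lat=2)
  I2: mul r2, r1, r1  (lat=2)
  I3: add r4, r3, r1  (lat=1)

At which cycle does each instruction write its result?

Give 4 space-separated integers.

I0 mul r4: issue@1 deps=(None,None) exec_start@1 write@3
I1 mul r2: issue@2 deps=(0,None) exec_start@3 write@5
I2 mul r2: issue@3 deps=(None,None) exec_start@3 write@5
I3 add r4: issue@4 deps=(None,None) exec_start@4 write@5

Answer: 3 5 5 5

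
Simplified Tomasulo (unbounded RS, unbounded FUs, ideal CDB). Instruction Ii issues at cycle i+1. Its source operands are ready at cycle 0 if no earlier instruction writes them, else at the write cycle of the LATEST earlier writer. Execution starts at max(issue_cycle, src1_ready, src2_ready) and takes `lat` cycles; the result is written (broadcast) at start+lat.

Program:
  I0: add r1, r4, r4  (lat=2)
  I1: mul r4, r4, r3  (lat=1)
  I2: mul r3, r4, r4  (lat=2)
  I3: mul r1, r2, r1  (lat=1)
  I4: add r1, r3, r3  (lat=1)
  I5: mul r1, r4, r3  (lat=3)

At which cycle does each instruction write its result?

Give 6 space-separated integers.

Answer: 3 3 5 5 6 9

Derivation:
I0 add r1: issue@1 deps=(None,None) exec_start@1 write@3
I1 mul r4: issue@2 deps=(None,None) exec_start@2 write@3
I2 mul r3: issue@3 deps=(1,1) exec_start@3 write@5
I3 mul r1: issue@4 deps=(None,0) exec_start@4 write@5
I4 add r1: issue@5 deps=(2,2) exec_start@5 write@6
I5 mul r1: issue@6 deps=(1,2) exec_start@6 write@9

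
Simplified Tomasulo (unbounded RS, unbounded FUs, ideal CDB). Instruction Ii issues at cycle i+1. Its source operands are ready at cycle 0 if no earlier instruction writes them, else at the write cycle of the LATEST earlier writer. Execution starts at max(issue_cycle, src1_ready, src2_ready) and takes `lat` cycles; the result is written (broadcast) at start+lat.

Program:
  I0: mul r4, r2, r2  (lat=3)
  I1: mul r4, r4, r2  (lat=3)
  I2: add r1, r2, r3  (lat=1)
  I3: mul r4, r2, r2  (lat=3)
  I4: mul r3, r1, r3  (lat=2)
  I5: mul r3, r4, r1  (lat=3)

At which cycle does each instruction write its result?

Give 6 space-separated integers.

I0 mul r4: issue@1 deps=(None,None) exec_start@1 write@4
I1 mul r4: issue@2 deps=(0,None) exec_start@4 write@7
I2 add r1: issue@3 deps=(None,None) exec_start@3 write@4
I3 mul r4: issue@4 deps=(None,None) exec_start@4 write@7
I4 mul r3: issue@5 deps=(2,None) exec_start@5 write@7
I5 mul r3: issue@6 deps=(3,2) exec_start@7 write@10

Answer: 4 7 4 7 7 10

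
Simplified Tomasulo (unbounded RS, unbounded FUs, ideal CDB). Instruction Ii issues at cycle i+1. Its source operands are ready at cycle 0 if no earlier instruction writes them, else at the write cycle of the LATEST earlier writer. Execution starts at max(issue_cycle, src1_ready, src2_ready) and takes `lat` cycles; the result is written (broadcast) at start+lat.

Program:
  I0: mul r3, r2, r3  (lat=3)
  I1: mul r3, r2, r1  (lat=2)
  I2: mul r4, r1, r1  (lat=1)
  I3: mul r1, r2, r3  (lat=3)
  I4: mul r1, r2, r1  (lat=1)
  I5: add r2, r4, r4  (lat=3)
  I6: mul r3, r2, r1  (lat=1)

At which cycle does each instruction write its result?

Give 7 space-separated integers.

Answer: 4 4 4 7 8 9 10

Derivation:
I0 mul r3: issue@1 deps=(None,None) exec_start@1 write@4
I1 mul r3: issue@2 deps=(None,None) exec_start@2 write@4
I2 mul r4: issue@3 deps=(None,None) exec_start@3 write@4
I3 mul r1: issue@4 deps=(None,1) exec_start@4 write@7
I4 mul r1: issue@5 deps=(None,3) exec_start@7 write@8
I5 add r2: issue@6 deps=(2,2) exec_start@6 write@9
I6 mul r3: issue@7 deps=(5,4) exec_start@9 write@10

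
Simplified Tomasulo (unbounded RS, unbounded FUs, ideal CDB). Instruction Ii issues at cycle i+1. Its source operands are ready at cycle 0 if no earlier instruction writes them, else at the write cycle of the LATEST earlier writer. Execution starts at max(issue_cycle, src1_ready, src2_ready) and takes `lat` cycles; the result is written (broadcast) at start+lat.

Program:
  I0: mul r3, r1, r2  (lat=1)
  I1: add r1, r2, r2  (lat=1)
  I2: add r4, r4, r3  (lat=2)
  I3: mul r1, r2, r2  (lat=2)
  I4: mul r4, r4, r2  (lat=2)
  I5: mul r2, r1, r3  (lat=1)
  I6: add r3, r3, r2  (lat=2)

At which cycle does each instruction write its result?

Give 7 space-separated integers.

I0 mul r3: issue@1 deps=(None,None) exec_start@1 write@2
I1 add r1: issue@2 deps=(None,None) exec_start@2 write@3
I2 add r4: issue@3 deps=(None,0) exec_start@3 write@5
I3 mul r1: issue@4 deps=(None,None) exec_start@4 write@6
I4 mul r4: issue@5 deps=(2,None) exec_start@5 write@7
I5 mul r2: issue@6 deps=(3,0) exec_start@6 write@7
I6 add r3: issue@7 deps=(0,5) exec_start@7 write@9

Answer: 2 3 5 6 7 7 9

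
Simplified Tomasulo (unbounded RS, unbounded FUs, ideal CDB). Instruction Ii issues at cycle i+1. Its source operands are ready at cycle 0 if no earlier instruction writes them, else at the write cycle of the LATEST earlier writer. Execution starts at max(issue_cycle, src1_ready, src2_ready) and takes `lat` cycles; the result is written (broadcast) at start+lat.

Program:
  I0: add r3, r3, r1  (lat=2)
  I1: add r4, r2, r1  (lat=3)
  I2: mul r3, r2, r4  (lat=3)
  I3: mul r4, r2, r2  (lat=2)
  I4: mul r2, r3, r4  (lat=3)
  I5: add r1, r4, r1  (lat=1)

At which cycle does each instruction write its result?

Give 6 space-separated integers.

Answer: 3 5 8 6 11 7

Derivation:
I0 add r3: issue@1 deps=(None,None) exec_start@1 write@3
I1 add r4: issue@2 deps=(None,None) exec_start@2 write@5
I2 mul r3: issue@3 deps=(None,1) exec_start@5 write@8
I3 mul r4: issue@4 deps=(None,None) exec_start@4 write@6
I4 mul r2: issue@5 deps=(2,3) exec_start@8 write@11
I5 add r1: issue@6 deps=(3,None) exec_start@6 write@7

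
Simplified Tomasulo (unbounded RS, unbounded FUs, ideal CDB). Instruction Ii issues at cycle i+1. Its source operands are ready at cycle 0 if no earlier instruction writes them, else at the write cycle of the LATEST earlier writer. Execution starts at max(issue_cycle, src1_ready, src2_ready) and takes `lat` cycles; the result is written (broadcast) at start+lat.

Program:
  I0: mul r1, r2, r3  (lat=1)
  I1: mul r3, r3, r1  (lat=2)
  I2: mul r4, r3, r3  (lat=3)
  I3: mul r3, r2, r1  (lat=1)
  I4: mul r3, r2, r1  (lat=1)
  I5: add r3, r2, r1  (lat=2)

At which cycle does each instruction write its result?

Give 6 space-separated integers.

I0 mul r1: issue@1 deps=(None,None) exec_start@1 write@2
I1 mul r3: issue@2 deps=(None,0) exec_start@2 write@4
I2 mul r4: issue@3 deps=(1,1) exec_start@4 write@7
I3 mul r3: issue@4 deps=(None,0) exec_start@4 write@5
I4 mul r3: issue@5 deps=(None,0) exec_start@5 write@6
I5 add r3: issue@6 deps=(None,0) exec_start@6 write@8

Answer: 2 4 7 5 6 8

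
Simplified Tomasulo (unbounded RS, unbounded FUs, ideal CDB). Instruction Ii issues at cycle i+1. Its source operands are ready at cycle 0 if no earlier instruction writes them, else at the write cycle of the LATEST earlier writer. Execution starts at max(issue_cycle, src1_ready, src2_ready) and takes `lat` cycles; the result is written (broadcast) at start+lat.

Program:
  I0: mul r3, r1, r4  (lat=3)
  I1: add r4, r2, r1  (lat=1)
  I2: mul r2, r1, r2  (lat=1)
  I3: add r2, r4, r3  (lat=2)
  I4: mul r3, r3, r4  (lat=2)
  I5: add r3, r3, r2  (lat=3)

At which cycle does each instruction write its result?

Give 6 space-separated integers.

Answer: 4 3 4 6 7 10

Derivation:
I0 mul r3: issue@1 deps=(None,None) exec_start@1 write@4
I1 add r4: issue@2 deps=(None,None) exec_start@2 write@3
I2 mul r2: issue@3 deps=(None,None) exec_start@3 write@4
I3 add r2: issue@4 deps=(1,0) exec_start@4 write@6
I4 mul r3: issue@5 deps=(0,1) exec_start@5 write@7
I5 add r3: issue@6 deps=(4,3) exec_start@7 write@10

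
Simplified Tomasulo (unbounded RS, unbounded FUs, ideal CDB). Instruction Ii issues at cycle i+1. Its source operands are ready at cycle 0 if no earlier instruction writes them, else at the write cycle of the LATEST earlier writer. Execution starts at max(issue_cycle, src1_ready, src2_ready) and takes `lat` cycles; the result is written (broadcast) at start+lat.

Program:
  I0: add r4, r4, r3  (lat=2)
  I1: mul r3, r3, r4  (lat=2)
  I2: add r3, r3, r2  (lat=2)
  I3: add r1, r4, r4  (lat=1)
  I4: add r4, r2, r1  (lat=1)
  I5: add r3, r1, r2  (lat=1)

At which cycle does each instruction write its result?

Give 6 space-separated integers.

I0 add r4: issue@1 deps=(None,None) exec_start@1 write@3
I1 mul r3: issue@2 deps=(None,0) exec_start@3 write@5
I2 add r3: issue@3 deps=(1,None) exec_start@5 write@7
I3 add r1: issue@4 deps=(0,0) exec_start@4 write@5
I4 add r4: issue@5 deps=(None,3) exec_start@5 write@6
I5 add r3: issue@6 deps=(3,None) exec_start@6 write@7

Answer: 3 5 7 5 6 7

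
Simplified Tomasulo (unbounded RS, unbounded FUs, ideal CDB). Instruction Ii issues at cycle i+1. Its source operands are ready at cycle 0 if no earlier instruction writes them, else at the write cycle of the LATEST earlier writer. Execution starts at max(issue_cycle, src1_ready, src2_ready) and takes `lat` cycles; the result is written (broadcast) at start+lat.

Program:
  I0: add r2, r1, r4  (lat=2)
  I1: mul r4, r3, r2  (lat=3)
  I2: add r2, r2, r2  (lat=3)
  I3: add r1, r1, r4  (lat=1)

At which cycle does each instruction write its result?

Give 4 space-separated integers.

Answer: 3 6 6 7

Derivation:
I0 add r2: issue@1 deps=(None,None) exec_start@1 write@3
I1 mul r4: issue@2 deps=(None,0) exec_start@3 write@6
I2 add r2: issue@3 deps=(0,0) exec_start@3 write@6
I3 add r1: issue@4 deps=(None,1) exec_start@6 write@7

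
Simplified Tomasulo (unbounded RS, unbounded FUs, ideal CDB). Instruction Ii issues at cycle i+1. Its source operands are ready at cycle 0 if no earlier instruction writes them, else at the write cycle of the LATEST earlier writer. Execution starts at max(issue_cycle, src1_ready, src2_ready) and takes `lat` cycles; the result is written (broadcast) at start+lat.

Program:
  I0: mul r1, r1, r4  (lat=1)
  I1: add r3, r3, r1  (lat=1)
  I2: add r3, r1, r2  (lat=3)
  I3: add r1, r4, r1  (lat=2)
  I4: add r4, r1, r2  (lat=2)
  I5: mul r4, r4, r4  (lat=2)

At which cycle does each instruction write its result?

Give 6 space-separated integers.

I0 mul r1: issue@1 deps=(None,None) exec_start@1 write@2
I1 add r3: issue@2 deps=(None,0) exec_start@2 write@3
I2 add r3: issue@3 deps=(0,None) exec_start@3 write@6
I3 add r1: issue@4 deps=(None,0) exec_start@4 write@6
I4 add r4: issue@5 deps=(3,None) exec_start@6 write@8
I5 mul r4: issue@6 deps=(4,4) exec_start@8 write@10

Answer: 2 3 6 6 8 10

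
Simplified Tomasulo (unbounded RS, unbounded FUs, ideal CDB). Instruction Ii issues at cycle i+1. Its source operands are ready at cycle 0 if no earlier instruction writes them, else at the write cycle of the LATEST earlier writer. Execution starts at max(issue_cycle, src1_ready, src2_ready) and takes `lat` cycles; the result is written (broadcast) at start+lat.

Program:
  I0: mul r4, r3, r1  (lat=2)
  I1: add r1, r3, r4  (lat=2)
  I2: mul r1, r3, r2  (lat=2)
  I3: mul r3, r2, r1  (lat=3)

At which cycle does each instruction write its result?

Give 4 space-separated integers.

I0 mul r4: issue@1 deps=(None,None) exec_start@1 write@3
I1 add r1: issue@2 deps=(None,0) exec_start@3 write@5
I2 mul r1: issue@3 deps=(None,None) exec_start@3 write@5
I3 mul r3: issue@4 deps=(None,2) exec_start@5 write@8

Answer: 3 5 5 8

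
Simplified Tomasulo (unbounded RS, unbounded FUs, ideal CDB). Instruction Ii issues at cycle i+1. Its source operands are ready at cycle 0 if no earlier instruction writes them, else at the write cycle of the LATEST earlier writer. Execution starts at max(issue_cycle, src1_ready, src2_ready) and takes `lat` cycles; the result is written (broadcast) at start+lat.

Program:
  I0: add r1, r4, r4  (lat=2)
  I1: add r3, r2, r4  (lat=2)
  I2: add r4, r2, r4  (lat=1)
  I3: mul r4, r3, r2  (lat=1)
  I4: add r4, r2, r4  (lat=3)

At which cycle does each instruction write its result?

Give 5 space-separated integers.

Answer: 3 4 4 5 8

Derivation:
I0 add r1: issue@1 deps=(None,None) exec_start@1 write@3
I1 add r3: issue@2 deps=(None,None) exec_start@2 write@4
I2 add r4: issue@3 deps=(None,None) exec_start@3 write@4
I3 mul r4: issue@4 deps=(1,None) exec_start@4 write@5
I4 add r4: issue@5 deps=(None,3) exec_start@5 write@8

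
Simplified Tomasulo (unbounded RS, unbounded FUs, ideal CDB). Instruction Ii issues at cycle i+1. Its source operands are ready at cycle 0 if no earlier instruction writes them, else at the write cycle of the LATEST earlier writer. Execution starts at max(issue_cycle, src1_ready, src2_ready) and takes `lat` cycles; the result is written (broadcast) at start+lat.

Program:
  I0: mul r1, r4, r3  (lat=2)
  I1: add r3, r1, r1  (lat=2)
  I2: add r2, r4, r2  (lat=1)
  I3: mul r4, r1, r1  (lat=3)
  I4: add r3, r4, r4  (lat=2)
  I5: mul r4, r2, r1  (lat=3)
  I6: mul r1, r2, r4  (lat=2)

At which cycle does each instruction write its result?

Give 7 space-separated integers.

I0 mul r1: issue@1 deps=(None,None) exec_start@1 write@3
I1 add r3: issue@2 deps=(0,0) exec_start@3 write@5
I2 add r2: issue@3 deps=(None,None) exec_start@3 write@4
I3 mul r4: issue@4 deps=(0,0) exec_start@4 write@7
I4 add r3: issue@5 deps=(3,3) exec_start@7 write@9
I5 mul r4: issue@6 deps=(2,0) exec_start@6 write@9
I6 mul r1: issue@7 deps=(2,5) exec_start@9 write@11

Answer: 3 5 4 7 9 9 11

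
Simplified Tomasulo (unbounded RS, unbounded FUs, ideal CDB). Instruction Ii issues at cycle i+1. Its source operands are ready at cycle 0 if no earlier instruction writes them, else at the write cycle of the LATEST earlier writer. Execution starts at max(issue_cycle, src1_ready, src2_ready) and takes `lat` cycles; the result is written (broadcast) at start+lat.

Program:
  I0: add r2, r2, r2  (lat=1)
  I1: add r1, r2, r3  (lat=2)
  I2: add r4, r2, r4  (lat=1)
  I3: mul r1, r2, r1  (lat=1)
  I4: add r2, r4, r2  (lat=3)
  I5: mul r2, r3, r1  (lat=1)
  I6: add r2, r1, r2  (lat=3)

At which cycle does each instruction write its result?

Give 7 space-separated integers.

I0 add r2: issue@1 deps=(None,None) exec_start@1 write@2
I1 add r1: issue@2 deps=(0,None) exec_start@2 write@4
I2 add r4: issue@3 deps=(0,None) exec_start@3 write@4
I3 mul r1: issue@4 deps=(0,1) exec_start@4 write@5
I4 add r2: issue@5 deps=(2,0) exec_start@5 write@8
I5 mul r2: issue@6 deps=(None,3) exec_start@6 write@7
I6 add r2: issue@7 deps=(3,5) exec_start@7 write@10

Answer: 2 4 4 5 8 7 10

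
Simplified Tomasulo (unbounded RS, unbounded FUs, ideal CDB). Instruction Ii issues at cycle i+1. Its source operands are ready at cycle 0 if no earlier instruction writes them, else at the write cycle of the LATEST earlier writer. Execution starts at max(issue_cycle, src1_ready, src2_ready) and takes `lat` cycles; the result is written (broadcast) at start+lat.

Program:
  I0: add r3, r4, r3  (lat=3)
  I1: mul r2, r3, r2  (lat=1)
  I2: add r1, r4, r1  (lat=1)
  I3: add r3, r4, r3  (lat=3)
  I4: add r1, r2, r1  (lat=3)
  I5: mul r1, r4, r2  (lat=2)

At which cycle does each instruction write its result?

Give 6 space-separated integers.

Answer: 4 5 4 7 8 8

Derivation:
I0 add r3: issue@1 deps=(None,None) exec_start@1 write@4
I1 mul r2: issue@2 deps=(0,None) exec_start@4 write@5
I2 add r1: issue@3 deps=(None,None) exec_start@3 write@4
I3 add r3: issue@4 deps=(None,0) exec_start@4 write@7
I4 add r1: issue@5 deps=(1,2) exec_start@5 write@8
I5 mul r1: issue@6 deps=(None,1) exec_start@6 write@8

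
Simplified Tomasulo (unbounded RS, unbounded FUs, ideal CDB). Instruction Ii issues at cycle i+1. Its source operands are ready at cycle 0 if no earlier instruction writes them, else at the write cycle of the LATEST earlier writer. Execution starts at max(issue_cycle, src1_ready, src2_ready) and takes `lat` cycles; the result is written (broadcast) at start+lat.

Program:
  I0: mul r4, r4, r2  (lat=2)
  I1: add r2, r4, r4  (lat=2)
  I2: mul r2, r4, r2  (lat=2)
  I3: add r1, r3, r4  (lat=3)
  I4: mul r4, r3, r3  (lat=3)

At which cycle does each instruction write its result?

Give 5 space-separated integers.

Answer: 3 5 7 7 8

Derivation:
I0 mul r4: issue@1 deps=(None,None) exec_start@1 write@3
I1 add r2: issue@2 deps=(0,0) exec_start@3 write@5
I2 mul r2: issue@3 deps=(0,1) exec_start@5 write@7
I3 add r1: issue@4 deps=(None,0) exec_start@4 write@7
I4 mul r4: issue@5 deps=(None,None) exec_start@5 write@8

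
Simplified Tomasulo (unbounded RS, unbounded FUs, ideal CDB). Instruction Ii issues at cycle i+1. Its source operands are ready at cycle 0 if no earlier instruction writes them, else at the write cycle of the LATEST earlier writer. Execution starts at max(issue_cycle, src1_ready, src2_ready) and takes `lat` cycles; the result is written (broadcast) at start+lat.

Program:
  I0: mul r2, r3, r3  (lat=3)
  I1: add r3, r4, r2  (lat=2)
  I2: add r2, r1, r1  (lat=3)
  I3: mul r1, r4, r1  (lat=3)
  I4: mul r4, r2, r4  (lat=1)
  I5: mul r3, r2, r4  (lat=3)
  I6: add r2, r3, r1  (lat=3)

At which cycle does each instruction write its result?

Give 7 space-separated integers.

I0 mul r2: issue@1 deps=(None,None) exec_start@1 write@4
I1 add r3: issue@2 deps=(None,0) exec_start@4 write@6
I2 add r2: issue@3 deps=(None,None) exec_start@3 write@6
I3 mul r1: issue@4 deps=(None,None) exec_start@4 write@7
I4 mul r4: issue@5 deps=(2,None) exec_start@6 write@7
I5 mul r3: issue@6 deps=(2,4) exec_start@7 write@10
I6 add r2: issue@7 deps=(5,3) exec_start@10 write@13

Answer: 4 6 6 7 7 10 13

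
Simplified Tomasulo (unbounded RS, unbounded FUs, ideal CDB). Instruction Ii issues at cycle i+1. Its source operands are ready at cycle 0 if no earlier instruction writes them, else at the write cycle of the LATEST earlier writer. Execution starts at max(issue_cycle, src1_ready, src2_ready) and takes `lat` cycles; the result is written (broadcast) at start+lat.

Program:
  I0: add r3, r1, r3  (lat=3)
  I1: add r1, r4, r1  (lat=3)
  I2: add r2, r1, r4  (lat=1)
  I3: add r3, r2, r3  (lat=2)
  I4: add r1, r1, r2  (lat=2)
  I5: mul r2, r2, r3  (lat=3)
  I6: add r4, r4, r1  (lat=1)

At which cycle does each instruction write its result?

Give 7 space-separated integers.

Answer: 4 5 6 8 8 11 9

Derivation:
I0 add r3: issue@1 deps=(None,None) exec_start@1 write@4
I1 add r1: issue@2 deps=(None,None) exec_start@2 write@5
I2 add r2: issue@3 deps=(1,None) exec_start@5 write@6
I3 add r3: issue@4 deps=(2,0) exec_start@6 write@8
I4 add r1: issue@5 deps=(1,2) exec_start@6 write@8
I5 mul r2: issue@6 deps=(2,3) exec_start@8 write@11
I6 add r4: issue@7 deps=(None,4) exec_start@8 write@9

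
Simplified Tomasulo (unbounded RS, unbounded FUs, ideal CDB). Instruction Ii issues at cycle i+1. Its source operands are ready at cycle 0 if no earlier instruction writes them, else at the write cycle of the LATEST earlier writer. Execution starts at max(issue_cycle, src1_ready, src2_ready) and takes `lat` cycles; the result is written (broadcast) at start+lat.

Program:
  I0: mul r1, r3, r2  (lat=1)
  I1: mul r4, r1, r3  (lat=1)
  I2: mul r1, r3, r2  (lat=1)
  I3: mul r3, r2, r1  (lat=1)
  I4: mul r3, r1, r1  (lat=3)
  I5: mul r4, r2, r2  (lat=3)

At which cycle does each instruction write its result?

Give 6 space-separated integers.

I0 mul r1: issue@1 deps=(None,None) exec_start@1 write@2
I1 mul r4: issue@2 deps=(0,None) exec_start@2 write@3
I2 mul r1: issue@3 deps=(None,None) exec_start@3 write@4
I3 mul r3: issue@4 deps=(None,2) exec_start@4 write@5
I4 mul r3: issue@5 deps=(2,2) exec_start@5 write@8
I5 mul r4: issue@6 deps=(None,None) exec_start@6 write@9

Answer: 2 3 4 5 8 9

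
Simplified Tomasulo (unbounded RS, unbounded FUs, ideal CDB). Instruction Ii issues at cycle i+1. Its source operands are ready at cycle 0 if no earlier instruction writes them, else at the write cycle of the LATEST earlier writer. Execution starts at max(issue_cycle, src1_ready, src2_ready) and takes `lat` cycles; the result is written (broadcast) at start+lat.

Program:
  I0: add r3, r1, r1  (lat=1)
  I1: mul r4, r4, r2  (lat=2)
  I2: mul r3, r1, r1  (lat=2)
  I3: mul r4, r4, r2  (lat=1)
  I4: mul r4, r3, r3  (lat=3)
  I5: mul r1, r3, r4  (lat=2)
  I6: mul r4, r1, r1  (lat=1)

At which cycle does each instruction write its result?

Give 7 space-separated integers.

I0 add r3: issue@1 deps=(None,None) exec_start@1 write@2
I1 mul r4: issue@2 deps=(None,None) exec_start@2 write@4
I2 mul r3: issue@3 deps=(None,None) exec_start@3 write@5
I3 mul r4: issue@4 deps=(1,None) exec_start@4 write@5
I4 mul r4: issue@5 deps=(2,2) exec_start@5 write@8
I5 mul r1: issue@6 deps=(2,4) exec_start@8 write@10
I6 mul r4: issue@7 deps=(5,5) exec_start@10 write@11

Answer: 2 4 5 5 8 10 11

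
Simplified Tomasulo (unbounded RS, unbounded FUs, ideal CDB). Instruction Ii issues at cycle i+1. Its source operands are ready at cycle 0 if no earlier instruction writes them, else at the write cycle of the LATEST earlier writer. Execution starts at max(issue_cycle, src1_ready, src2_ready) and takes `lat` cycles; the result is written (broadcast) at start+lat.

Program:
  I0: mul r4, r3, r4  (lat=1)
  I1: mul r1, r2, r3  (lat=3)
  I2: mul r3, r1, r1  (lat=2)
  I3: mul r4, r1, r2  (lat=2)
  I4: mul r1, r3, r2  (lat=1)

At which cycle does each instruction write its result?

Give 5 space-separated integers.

I0 mul r4: issue@1 deps=(None,None) exec_start@1 write@2
I1 mul r1: issue@2 deps=(None,None) exec_start@2 write@5
I2 mul r3: issue@3 deps=(1,1) exec_start@5 write@7
I3 mul r4: issue@4 deps=(1,None) exec_start@5 write@7
I4 mul r1: issue@5 deps=(2,None) exec_start@7 write@8

Answer: 2 5 7 7 8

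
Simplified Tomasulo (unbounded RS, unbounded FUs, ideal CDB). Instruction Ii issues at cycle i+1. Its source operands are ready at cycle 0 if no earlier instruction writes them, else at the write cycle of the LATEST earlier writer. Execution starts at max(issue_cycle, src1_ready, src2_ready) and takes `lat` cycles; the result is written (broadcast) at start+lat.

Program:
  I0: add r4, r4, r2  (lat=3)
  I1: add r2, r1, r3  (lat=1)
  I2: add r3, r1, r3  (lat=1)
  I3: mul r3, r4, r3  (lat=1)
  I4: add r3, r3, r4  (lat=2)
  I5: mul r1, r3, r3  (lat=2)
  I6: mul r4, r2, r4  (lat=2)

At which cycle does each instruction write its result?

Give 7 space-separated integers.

I0 add r4: issue@1 deps=(None,None) exec_start@1 write@4
I1 add r2: issue@2 deps=(None,None) exec_start@2 write@3
I2 add r3: issue@3 deps=(None,None) exec_start@3 write@4
I3 mul r3: issue@4 deps=(0,2) exec_start@4 write@5
I4 add r3: issue@5 deps=(3,0) exec_start@5 write@7
I5 mul r1: issue@6 deps=(4,4) exec_start@7 write@9
I6 mul r4: issue@7 deps=(1,0) exec_start@7 write@9

Answer: 4 3 4 5 7 9 9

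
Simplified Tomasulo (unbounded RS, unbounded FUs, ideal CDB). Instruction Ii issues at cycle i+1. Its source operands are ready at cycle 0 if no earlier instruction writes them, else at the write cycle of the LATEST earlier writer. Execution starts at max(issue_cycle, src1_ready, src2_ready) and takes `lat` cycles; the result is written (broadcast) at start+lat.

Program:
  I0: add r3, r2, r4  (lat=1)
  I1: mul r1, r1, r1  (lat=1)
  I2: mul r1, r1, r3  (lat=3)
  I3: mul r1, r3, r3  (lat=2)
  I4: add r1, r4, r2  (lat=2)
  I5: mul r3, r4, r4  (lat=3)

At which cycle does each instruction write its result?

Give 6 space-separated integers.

I0 add r3: issue@1 deps=(None,None) exec_start@1 write@2
I1 mul r1: issue@2 deps=(None,None) exec_start@2 write@3
I2 mul r1: issue@3 deps=(1,0) exec_start@3 write@6
I3 mul r1: issue@4 deps=(0,0) exec_start@4 write@6
I4 add r1: issue@5 deps=(None,None) exec_start@5 write@7
I5 mul r3: issue@6 deps=(None,None) exec_start@6 write@9

Answer: 2 3 6 6 7 9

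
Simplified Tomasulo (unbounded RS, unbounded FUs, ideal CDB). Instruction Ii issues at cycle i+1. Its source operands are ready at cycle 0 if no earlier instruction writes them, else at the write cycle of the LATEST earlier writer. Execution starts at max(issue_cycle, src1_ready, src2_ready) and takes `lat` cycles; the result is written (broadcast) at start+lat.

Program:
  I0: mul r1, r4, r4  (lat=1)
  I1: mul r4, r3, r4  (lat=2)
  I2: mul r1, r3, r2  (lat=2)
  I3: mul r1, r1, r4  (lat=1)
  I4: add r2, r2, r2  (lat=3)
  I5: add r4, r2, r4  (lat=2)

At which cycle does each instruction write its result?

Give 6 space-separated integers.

Answer: 2 4 5 6 8 10

Derivation:
I0 mul r1: issue@1 deps=(None,None) exec_start@1 write@2
I1 mul r4: issue@2 deps=(None,None) exec_start@2 write@4
I2 mul r1: issue@3 deps=(None,None) exec_start@3 write@5
I3 mul r1: issue@4 deps=(2,1) exec_start@5 write@6
I4 add r2: issue@5 deps=(None,None) exec_start@5 write@8
I5 add r4: issue@6 deps=(4,1) exec_start@8 write@10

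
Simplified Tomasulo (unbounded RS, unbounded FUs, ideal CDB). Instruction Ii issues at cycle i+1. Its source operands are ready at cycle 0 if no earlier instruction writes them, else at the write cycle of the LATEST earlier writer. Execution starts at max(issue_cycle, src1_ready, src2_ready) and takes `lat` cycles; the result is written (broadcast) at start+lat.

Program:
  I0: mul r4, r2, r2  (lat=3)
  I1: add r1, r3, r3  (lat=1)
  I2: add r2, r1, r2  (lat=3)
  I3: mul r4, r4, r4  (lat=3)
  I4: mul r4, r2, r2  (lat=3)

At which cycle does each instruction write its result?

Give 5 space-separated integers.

I0 mul r4: issue@1 deps=(None,None) exec_start@1 write@4
I1 add r1: issue@2 deps=(None,None) exec_start@2 write@3
I2 add r2: issue@3 deps=(1,None) exec_start@3 write@6
I3 mul r4: issue@4 deps=(0,0) exec_start@4 write@7
I4 mul r4: issue@5 deps=(2,2) exec_start@6 write@9

Answer: 4 3 6 7 9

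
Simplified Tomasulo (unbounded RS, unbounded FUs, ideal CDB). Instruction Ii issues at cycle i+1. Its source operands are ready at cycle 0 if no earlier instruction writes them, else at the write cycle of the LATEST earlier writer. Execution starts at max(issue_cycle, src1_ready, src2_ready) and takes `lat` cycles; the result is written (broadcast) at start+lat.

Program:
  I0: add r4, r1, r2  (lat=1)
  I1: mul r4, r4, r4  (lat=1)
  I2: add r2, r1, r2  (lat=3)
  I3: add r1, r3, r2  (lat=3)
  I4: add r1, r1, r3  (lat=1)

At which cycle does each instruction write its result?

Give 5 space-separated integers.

I0 add r4: issue@1 deps=(None,None) exec_start@1 write@2
I1 mul r4: issue@2 deps=(0,0) exec_start@2 write@3
I2 add r2: issue@3 deps=(None,None) exec_start@3 write@6
I3 add r1: issue@4 deps=(None,2) exec_start@6 write@9
I4 add r1: issue@5 deps=(3,None) exec_start@9 write@10

Answer: 2 3 6 9 10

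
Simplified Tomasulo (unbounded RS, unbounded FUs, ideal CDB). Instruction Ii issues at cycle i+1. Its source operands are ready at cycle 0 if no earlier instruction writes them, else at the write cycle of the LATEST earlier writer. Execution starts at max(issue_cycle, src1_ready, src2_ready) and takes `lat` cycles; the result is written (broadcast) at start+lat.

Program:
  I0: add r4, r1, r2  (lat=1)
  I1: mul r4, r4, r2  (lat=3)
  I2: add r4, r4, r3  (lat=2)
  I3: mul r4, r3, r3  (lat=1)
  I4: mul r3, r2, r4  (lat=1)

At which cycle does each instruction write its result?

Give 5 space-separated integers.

Answer: 2 5 7 5 6

Derivation:
I0 add r4: issue@1 deps=(None,None) exec_start@1 write@2
I1 mul r4: issue@2 deps=(0,None) exec_start@2 write@5
I2 add r4: issue@3 deps=(1,None) exec_start@5 write@7
I3 mul r4: issue@4 deps=(None,None) exec_start@4 write@5
I4 mul r3: issue@5 deps=(None,3) exec_start@5 write@6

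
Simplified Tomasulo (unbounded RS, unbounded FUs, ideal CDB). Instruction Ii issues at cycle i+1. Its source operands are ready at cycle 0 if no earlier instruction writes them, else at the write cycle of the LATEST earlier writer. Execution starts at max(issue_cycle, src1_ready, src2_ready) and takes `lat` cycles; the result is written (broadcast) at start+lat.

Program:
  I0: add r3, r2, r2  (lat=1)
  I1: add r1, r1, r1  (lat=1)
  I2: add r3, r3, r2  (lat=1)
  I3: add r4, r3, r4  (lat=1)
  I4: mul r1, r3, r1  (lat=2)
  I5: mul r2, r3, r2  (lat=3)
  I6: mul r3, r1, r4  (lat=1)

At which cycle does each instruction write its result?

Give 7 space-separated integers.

Answer: 2 3 4 5 7 9 8

Derivation:
I0 add r3: issue@1 deps=(None,None) exec_start@1 write@2
I1 add r1: issue@2 deps=(None,None) exec_start@2 write@3
I2 add r3: issue@3 deps=(0,None) exec_start@3 write@4
I3 add r4: issue@4 deps=(2,None) exec_start@4 write@5
I4 mul r1: issue@5 deps=(2,1) exec_start@5 write@7
I5 mul r2: issue@6 deps=(2,None) exec_start@6 write@9
I6 mul r3: issue@7 deps=(4,3) exec_start@7 write@8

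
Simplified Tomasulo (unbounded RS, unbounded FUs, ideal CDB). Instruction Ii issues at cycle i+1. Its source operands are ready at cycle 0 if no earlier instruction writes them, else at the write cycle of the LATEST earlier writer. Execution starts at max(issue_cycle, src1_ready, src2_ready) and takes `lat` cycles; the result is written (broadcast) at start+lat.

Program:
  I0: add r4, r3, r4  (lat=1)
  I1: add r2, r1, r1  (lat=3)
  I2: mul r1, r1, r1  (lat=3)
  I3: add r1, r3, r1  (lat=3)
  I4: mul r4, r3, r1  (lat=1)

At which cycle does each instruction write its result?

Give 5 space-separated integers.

I0 add r4: issue@1 deps=(None,None) exec_start@1 write@2
I1 add r2: issue@2 deps=(None,None) exec_start@2 write@5
I2 mul r1: issue@3 deps=(None,None) exec_start@3 write@6
I3 add r1: issue@4 deps=(None,2) exec_start@6 write@9
I4 mul r4: issue@5 deps=(None,3) exec_start@9 write@10

Answer: 2 5 6 9 10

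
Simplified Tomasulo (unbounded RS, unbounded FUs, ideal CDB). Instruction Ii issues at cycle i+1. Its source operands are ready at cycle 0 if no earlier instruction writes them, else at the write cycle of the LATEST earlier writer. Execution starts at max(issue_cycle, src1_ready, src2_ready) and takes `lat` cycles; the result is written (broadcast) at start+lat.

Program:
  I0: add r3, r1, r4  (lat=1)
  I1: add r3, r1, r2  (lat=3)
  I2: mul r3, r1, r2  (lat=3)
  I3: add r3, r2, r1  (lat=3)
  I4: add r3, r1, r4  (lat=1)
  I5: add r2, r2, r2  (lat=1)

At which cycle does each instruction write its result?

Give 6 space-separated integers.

Answer: 2 5 6 7 6 7

Derivation:
I0 add r3: issue@1 deps=(None,None) exec_start@1 write@2
I1 add r3: issue@2 deps=(None,None) exec_start@2 write@5
I2 mul r3: issue@3 deps=(None,None) exec_start@3 write@6
I3 add r3: issue@4 deps=(None,None) exec_start@4 write@7
I4 add r3: issue@5 deps=(None,None) exec_start@5 write@6
I5 add r2: issue@6 deps=(None,None) exec_start@6 write@7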